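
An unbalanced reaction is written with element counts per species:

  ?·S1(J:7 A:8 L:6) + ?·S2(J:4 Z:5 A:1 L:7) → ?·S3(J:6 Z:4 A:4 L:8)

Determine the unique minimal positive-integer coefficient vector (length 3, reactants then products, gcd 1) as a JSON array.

Coefficients: [2, 4, 5]

J: 2·7+4·4 = 30 | 5·6 = 30
Z: 2·0+4·5 = 20 | 5·4 = 20
A: 2·8+4·1 = 20 | 5·4 = 20
L: 2·6+4·7 = 40 | 5·8 = 40
gcd(2,4,5) = 1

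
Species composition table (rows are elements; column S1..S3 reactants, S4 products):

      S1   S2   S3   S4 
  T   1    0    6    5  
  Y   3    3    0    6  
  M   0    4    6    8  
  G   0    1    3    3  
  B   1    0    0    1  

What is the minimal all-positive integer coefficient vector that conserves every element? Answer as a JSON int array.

T: 3·1+3·0+2·6 = 15 | 3·5 = 15
Y: 3·3+3·3+2·0 = 18 | 3·6 = 18
M: 3·0+3·4+2·6 = 24 | 3·8 = 24
G: 3·0+3·1+2·3 = 9 | 3·3 = 9
B: 3·1+3·0+2·0 = 3 | 3·1 = 3
gcd(3,3,2,3) = 1

Coefficients: [3, 3, 2, 3]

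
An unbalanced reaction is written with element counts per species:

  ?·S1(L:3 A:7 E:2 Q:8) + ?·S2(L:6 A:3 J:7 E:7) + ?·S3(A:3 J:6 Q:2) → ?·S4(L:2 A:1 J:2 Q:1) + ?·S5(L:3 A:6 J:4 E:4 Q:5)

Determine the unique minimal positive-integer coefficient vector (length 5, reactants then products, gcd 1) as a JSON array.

Coefficients: [3, 2, 2, 3, 5]

L: 3·3+2·6+2·0 = 21 | 3·2+5·3 = 21
A: 3·7+2·3+2·3 = 33 | 3·1+5·6 = 33
J: 3·0+2·7+2·6 = 26 | 3·2+5·4 = 26
E: 3·2+2·7+2·0 = 20 | 3·0+5·4 = 20
Q: 3·8+2·0+2·2 = 28 | 3·1+5·5 = 28
gcd(3,2,2,3,5) = 1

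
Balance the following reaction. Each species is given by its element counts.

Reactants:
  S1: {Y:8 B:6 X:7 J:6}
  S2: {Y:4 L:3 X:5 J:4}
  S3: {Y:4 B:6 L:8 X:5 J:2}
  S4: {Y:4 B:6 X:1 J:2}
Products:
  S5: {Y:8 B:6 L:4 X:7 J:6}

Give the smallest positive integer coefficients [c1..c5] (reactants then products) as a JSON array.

Coefficients: [1, 4, 1, 3, 5]

Y: 1·8+4·4+1·4+3·4 = 40 | 5·8 = 40
B: 1·6+4·0+1·6+3·6 = 30 | 5·6 = 30
L: 1·0+4·3+1·8+3·0 = 20 | 5·4 = 20
X: 1·7+4·5+1·5+3·1 = 35 | 5·7 = 35
J: 1·6+4·4+1·2+3·2 = 30 | 5·6 = 30
gcd(1,4,1,3,5) = 1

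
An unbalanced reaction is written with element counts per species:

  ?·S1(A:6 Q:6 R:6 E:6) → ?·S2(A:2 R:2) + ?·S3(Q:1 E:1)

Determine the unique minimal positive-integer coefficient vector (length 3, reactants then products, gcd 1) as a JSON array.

Coefficients: [1, 3, 6]

A: 1·6 = 6 | 3·2+6·0 = 6
Q: 1·6 = 6 | 3·0+6·1 = 6
R: 1·6 = 6 | 3·2+6·0 = 6
E: 1·6 = 6 | 3·0+6·1 = 6
gcd(1,3,6) = 1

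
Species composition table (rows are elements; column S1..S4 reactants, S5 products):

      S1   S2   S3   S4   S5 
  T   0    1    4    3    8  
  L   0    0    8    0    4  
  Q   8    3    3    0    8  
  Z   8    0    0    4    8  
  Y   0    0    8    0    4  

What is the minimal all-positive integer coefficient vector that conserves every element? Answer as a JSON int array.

Coefficients: [1, 6, 2, 6, 4]

T: 1·0+6·1+2·4+6·3 = 32 | 4·8 = 32
L: 1·0+6·0+2·8+6·0 = 16 | 4·4 = 16
Q: 1·8+6·3+2·3+6·0 = 32 | 4·8 = 32
Z: 1·8+6·0+2·0+6·4 = 32 | 4·8 = 32
Y: 1·0+6·0+2·8+6·0 = 16 | 4·4 = 16
gcd(1,6,2,6,4) = 1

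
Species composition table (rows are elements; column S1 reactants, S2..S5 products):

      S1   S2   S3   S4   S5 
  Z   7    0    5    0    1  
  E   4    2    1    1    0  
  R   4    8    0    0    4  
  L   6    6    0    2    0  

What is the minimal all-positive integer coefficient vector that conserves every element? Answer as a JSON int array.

Coefficients: [3, 1, 4, 6, 1]

Z: 3·7 = 21 | 1·0+4·5+6·0+1·1 = 21
E: 3·4 = 12 | 1·2+4·1+6·1+1·0 = 12
R: 3·4 = 12 | 1·8+4·0+6·0+1·4 = 12
L: 3·6 = 18 | 1·6+4·0+6·2+1·0 = 18
gcd(3,1,4,6,1) = 1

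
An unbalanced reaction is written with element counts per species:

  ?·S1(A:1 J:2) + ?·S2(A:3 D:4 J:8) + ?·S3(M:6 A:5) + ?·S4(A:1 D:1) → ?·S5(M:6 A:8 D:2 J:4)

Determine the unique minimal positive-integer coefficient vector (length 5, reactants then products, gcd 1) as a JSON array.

M: 6·0+1·0+5·6+6·0 = 30 | 5·6 = 30
A: 6·1+1·3+5·5+6·1 = 40 | 5·8 = 40
D: 6·0+1·4+5·0+6·1 = 10 | 5·2 = 10
J: 6·2+1·8+5·0+6·0 = 20 | 5·4 = 20
gcd(6,1,5,6,5) = 1

Coefficients: [6, 1, 5, 6, 5]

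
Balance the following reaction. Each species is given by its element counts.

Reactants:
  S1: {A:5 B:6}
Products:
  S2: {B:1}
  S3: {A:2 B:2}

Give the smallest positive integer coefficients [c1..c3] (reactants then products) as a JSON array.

A: 2·5 = 10 | 2·0+5·2 = 10
B: 2·6 = 12 | 2·1+5·2 = 12
gcd(2,2,5) = 1

Coefficients: [2, 2, 5]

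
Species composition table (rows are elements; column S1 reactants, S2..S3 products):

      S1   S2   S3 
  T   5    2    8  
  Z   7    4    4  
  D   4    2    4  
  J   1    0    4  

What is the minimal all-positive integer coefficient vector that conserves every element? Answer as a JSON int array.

T: 4·5 = 20 | 6·2+1·8 = 20
Z: 4·7 = 28 | 6·4+1·4 = 28
D: 4·4 = 16 | 6·2+1·4 = 16
J: 4·1 = 4 | 6·0+1·4 = 4
gcd(4,6,1) = 1

Coefficients: [4, 6, 1]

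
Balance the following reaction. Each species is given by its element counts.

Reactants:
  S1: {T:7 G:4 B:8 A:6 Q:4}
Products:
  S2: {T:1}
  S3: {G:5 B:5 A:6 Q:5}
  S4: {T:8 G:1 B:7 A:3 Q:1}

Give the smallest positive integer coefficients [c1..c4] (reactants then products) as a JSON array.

Coefficients: [3, 5, 2, 2]

T: 3·7 = 21 | 5·1+2·0+2·8 = 21
G: 3·4 = 12 | 5·0+2·5+2·1 = 12
B: 3·8 = 24 | 5·0+2·5+2·7 = 24
A: 3·6 = 18 | 5·0+2·6+2·3 = 18
Q: 3·4 = 12 | 5·0+2·5+2·1 = 12
gcd(3,5,2,2) = 1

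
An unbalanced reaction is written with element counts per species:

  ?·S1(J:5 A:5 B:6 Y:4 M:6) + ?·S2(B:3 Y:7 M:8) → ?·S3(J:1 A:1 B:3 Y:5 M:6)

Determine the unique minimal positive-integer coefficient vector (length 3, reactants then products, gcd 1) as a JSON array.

J: 1·5+3·0 = 5 | 5·1 = 5
A: 1·5+3·0 = 5 | 5·1 = 5
B: 1·6+3·3 = 15 | 5·3 = 15
Y: 1·4+3·7 = 25 | 5·5 = 25
M: 1·6+3·8 = 30 | 5·6 = 30
gcd(1,3,5) = 1

Coefficients: [1, 3, 5]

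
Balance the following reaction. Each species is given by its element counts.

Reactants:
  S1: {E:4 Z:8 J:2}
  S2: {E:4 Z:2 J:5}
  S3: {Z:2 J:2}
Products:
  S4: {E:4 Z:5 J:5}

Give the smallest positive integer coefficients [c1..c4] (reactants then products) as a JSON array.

Coefficients: [2, 4, 3, 6]

E: 2·4+4·4+3·0 = 24 | 6·4 = 24
Z: 2·8+4·2+3·2 = 30 | 6·5 = 30
J: 2·2+4·5+3·2 = 30 | 6·5 = 30
gcd(2,4,3,6) = 1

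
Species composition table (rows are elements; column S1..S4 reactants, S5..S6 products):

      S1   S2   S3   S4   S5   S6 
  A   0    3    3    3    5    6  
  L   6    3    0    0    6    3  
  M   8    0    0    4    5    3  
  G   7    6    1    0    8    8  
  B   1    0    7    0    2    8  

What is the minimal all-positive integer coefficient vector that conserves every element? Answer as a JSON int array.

A: 2·0+5·3+4·3+2·3 = 33 | 3·5+3·6 = 33
L: 2·6+5·3+4·0+2·0 = 27 | 3·6+3·3 = 27
M: 2·8+5·0+4·0+2·4 = 24 | 3·5+3·3 = 24
G: 2·7+5·6+4·1+2·0 = 48 | 3·8+3·8 = 48
B: 2·1+5·0+4·7+2·0 = 30 | 3·2+3·8 = 30
gcd(2,5,4,2,3,3) = 1

Coefficients: [2, 5, 4, 2, 3, 3]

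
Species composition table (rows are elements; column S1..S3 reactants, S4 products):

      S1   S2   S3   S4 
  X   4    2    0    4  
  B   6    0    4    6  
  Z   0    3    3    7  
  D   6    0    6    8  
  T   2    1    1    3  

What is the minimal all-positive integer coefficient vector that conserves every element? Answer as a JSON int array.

X: 1·4+4·2+3·0 = 12 | 3·4 = 12
B: 1·6+4·0+3·4 = 18 | 3·6 = 18
Z: 1·0+4·3+3·3 = 21 | 3·7 = 21
D: 1·6+4·0+3·6 = 24 | 3·8 = 24
T: 1·2+4·1+3·1 = 9 | 3·3 = 9
gcd(1,4,3,3) = 1

Coefficients: [1, 4, 3, 3]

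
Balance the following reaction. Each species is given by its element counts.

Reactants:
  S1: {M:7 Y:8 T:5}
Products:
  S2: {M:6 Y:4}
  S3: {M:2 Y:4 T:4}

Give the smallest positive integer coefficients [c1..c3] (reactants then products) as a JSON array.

Coefficients: [4, 3, 5]

M: 4·7 = 28 | 3·6+5·2 = 28
Y: 4·8 = 32 | 3·4+5·4 = 32
T: 4·5 = 20 | 3·0+5·4 = 20
gcd(4,3,5) = 1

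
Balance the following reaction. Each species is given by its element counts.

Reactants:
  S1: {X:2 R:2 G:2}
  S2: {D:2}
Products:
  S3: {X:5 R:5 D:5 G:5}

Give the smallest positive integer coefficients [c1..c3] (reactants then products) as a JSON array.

Coefficients: [5, 5, 2]

X: 5·2+5·0 = 10 | 2·5 = 10
R: 5·2+5·0 = 10 | 2·5 = 10
D: 5·0+5·2 = 10 | 2·5 = 10
G: 5·2+5·0 = 10 | 2·5 = 10
gcd(5,5,2) = 1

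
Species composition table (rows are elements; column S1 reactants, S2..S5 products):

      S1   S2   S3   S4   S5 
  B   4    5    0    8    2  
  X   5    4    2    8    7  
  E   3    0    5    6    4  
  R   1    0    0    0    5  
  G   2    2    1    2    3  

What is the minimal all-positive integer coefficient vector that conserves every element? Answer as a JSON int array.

Coefficients: [5, 2, 1, 1, 1]

B: 5·4 = 20 | 2·5+1·0+1·8+1·2 = 20
X: 5·5 = 25 | 2·4+1·2+1·8+1·7 = 25
E: 5·3 = 15 | 2·0+1·5+1·6+1·4 = 15
R: 5·1 = 5 | 2·0+1·0+1·0+1·5 = 5
G: 5·2 = 10 | 2·2+1·1+1·2+1·3 = 10
gcd(5,2,1,1,1) = 1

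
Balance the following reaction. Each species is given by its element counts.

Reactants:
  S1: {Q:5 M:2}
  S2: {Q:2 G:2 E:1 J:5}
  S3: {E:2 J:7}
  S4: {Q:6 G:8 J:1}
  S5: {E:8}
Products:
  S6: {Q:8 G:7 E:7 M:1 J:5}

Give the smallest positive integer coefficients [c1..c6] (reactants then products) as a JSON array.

Coefficients: [2, 2, 1, 3, 3, 4]

Q: 2·5+2·2+1·0+3·6+3·0 = 32 | 4·8 = 32
G: 2·0+2·2+1·0+3·8+3·0 = 28 | 4·7 = 28
E: 2·0+2·1+1·2+3·0+3·8 = 28 | 4·7 = 28
M: 2·2+2·0+1·0+3·0+3·0 = 4 | 4·1 = 4
J: 2·0+2·5+1·7+3·1+3·0 = 20 | 4·5 = 20
gcd(2,2,1,3,3,4) = 1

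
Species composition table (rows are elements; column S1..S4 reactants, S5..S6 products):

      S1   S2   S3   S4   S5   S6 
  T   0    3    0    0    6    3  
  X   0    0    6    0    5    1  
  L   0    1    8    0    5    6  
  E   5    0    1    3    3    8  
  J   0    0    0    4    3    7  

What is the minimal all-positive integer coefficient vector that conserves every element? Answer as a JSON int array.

Coefficients: [1, 6, 2, 5, 2, 2]

T: 1·0+6·3+2·0+5·0 = 18 | 2·6+2·3 = 18
X: 1·0+6·0+2·6+5·0 = 12 | 2·5+2·1 = 12
L: 1·0+6·1+2·8+5·0 = 22 | 2·5+2·6 = 22
E: 1·5+6·0+2·1+5·3 = 22 | 2·3+2·8 = 22
J: 1·0+6·0+2·0+5·4 = 20 | 2·3+2·7 = 20
gcd(1,6,2,5,2,2) = 1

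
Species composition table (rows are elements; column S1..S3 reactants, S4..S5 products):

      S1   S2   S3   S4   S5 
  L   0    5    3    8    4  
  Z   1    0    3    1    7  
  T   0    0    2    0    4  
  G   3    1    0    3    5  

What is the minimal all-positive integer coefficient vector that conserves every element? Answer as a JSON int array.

Coefficients: [5, 4, 4, 3, 2]

L: 5·0+4·5+4·3 = 32 | 3·8+2·4 = 32
Z: 5·1+4·0+4·3 = 17 | 3·1+2·7 = 17
T: 5·0+4·0+4·2 = 8 | 3·0+2·4 = 8
G: 5·3+4·1+4·0 = 19 | 3·3+2·5 = 19
gcd(5,4,4,3,2) = 1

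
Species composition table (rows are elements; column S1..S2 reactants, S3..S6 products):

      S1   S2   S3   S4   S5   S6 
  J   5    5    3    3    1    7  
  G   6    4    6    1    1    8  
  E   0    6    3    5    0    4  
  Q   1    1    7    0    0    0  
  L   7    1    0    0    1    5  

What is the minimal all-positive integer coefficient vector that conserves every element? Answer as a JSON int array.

Coefficients: [1, 6, 1, 5, 3, 2]

J: 1·5+6·5 = 35 | 1·3+5·3+3·1+2·7 = 35
G: 1·6+6·4 = 30 | 1·6+5·1+3·1+2·8 = 30
E: 1·0+6·6 = 36 | 1·3+5·5+3·0+2·4 = 36
Q: 1·1+6·1 = 7 | 1·7+5·0+3·0+2·0 = 7
L: 1·7+6·1 = 13 | 1·0+5·0+3·1+2·5 = 13
gcd(1,6,1,5,3,2) = 1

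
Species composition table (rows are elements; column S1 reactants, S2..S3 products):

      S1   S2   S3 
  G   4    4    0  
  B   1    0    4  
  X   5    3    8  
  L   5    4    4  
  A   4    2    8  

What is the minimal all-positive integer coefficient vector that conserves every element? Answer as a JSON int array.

Coefficients: [4, 4, 1]

G: 4·4 = 16 | 4·4+1·0 = 16
B: 4·1 = 4 | 4·0+1·4 = 4
X: 4·5 = 20 | 4·3+1·8 = 20
L: 4·5 = 20 | 4·4+1·4 = 20
A: 4·4 = 16 | 4·2+1·8 = 16
gcd(4,4,1) = 1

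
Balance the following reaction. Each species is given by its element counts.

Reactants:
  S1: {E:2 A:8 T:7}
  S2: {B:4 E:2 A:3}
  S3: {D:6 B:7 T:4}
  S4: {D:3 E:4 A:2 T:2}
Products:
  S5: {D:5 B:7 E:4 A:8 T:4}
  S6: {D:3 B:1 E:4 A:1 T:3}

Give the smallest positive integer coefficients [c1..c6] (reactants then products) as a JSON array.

Coefficients: [1, 3, 2, 6, 3, 5]

D: 1·0+3·0+2·6+6·3 = 30 | 3·5+5·3 = 30
B: 1·0+3·4+2·7+6·0 = 26 | 3·7+5·1 = 26
E: 1·2+3·2+2·0+6·4 = 32 | 3·4+5·4 = 32
A: 1·8+3·3+2·0+6·2 = 29 | 3·8+5·1 = 29
T: 1·7+3·0+2·4+6·2 = 27 | 3·4+5·3 = 27
gcd(1,3,2,6,3,5) = 1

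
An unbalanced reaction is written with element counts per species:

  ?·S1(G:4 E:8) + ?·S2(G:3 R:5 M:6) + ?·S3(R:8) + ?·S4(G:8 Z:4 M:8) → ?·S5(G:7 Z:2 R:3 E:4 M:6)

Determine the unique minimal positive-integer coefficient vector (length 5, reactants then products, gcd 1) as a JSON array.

G: 3·4+2·3+1·0+3·8 = 42 | 6·7 = 42
Z: 3·0+2·0+1·0+3·4 = 12 | 6·2 = 12
R: 3·0+2·5+1·8+3·0 = 18 | 6·3 = 18
E: 3·8+2·0+1·0+3·0 = 24 | 6·4 = 24
M: 3·0+2·6+1·0+3·8 = 36 | 6·6 = 36
gcd(3,2,1,3,6) = 1

Coefficients: [3, 2, 1, 3, 6]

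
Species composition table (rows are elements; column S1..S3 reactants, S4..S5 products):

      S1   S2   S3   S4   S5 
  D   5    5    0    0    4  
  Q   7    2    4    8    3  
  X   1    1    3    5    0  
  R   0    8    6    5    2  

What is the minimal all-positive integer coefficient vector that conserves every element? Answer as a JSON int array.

D: 3·5+1·5+2·0 = 20 | 2·0+5·4 = 20
Q: 3·7+1·2+2·4 = 31 | 2·8+5·3 = 31
X: 3·1+1·1+2·3 = 10 | 2·5+5·0 = 10
R: 3·0+1·8+2·6 = 20 | 2·5+5·2 = 20
gcd(3,1,2,2,5) = 1

Coefficients: [3, 1, 2, 2, 5]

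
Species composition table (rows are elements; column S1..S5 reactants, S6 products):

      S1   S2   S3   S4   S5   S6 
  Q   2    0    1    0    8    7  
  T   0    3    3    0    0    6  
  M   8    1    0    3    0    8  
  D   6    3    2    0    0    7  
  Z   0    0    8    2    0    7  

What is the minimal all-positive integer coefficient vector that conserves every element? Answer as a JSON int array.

Coefficients: [1, 6, 2, 6, 3, 4]

Q: 1·2+6·0+2·1+6·0+3·8 = 28 | 4·7 = 28
T: 1·0+6·3+2·3+6·0+3·0 = 24 | 4·6 = 24
M: 1·8+6·1+2·0+6·3+3·0 = 32 | 4·8 = 32
D: 1·6+6·3+2·2+6·0+3·0 = 28 | 4·7 = 28
Z: 1·0+6·0+2·8+6·2+3·0 = 28 | 4·7 = 28
gcd(1,6,2,6,3,4) = 1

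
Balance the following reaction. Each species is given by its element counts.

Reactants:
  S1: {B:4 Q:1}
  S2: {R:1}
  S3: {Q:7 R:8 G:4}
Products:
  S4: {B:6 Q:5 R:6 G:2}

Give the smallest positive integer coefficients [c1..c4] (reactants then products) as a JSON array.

B: 3·4+4·0+1·0 = 12 | 2·6 = 12
Q: 3·1+4·0+1·7 = 10 | 2·5 = 10
R: 3·0+4·1+1·8 = 12 | 2·6 = 12
G: 3·0+4·0+1·4 = 4 | 2·2 = 4
gcd(3,4,1,2) = 1

Coefficients: [3, 4, 1, 2]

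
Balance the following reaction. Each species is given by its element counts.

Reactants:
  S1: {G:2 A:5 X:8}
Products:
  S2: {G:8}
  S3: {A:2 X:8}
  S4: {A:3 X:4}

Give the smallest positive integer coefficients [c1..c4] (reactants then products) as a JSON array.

G: 4·2 = 8 | 1·8+1·0+6·0 = 8
A: 4·5 = 20 | 1·0+1·2+6·3 = 20
X: 4·8 = 32 | 1·0+1·8+6·4 = 32
gcd(4,1,1,6) = 1

Coefficients: [4, 1, 1, 6]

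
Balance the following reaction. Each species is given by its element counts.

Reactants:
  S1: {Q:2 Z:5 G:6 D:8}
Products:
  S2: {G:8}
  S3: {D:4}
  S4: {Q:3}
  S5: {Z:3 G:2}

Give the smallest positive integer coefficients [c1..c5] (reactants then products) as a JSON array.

Q: 3·2 = 6 | 1·0+6·0+2·3+5·0 = 6
Z: 3·5 = 15 | 1·0+6·0+2·0+5·3 = 15
G: 3·6 = 18 | 1·8+6·0+2·0+5·2 = 18
D: 3·8 = 24 | 1·0+6·4+2·0+5·0 = 24
gcd(3,1,6,2,5) = 1

Coefficients: [3, 1, 6, 2, 5]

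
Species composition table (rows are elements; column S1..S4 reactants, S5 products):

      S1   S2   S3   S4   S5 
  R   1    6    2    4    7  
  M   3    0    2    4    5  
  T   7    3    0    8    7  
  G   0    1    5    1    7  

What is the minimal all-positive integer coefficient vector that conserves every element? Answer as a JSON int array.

R: 2·1+2·6+5·2+1·4 = 28 | 4·7 = 28
M: 2·3+2·0+5·2+1·4 = 20 | 4·5 = 20
T: 2·7+2·3+5·0+1·8 = 28 | 4·7 = 28
G: 2·0+2·1+5·5+1·1 = 28 | 4·7 = 28
gcd(2,2,5,1,4) = 1

Coefficients: [2, 2, 5, 1, 4]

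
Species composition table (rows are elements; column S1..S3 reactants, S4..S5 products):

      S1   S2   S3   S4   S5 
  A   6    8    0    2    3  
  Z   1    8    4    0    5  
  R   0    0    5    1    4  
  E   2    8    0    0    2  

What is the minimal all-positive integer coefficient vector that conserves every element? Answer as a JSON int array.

A: 2·6+1·8+5·0 = 20 | 1·2+6·3 = 20
Z: 2·1+1·8+5·4 = 30 | 1·0+6·5 = 30
R: 2·0+1·0+5·5 = 25 | 1·1+6·4 = 25
E: 2·2+1·8+5·0 = 12 | 1·0+6·2 = 12
gcd(2,1,5,1,6) = 1

Coefficients: [2, 1, 5, 1, 6]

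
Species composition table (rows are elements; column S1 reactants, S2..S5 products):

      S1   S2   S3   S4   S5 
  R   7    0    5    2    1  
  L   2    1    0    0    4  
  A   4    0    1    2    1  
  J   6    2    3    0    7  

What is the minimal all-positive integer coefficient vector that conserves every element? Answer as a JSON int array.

Coefficients: [4, 4, 3, 6, 1]

R: 4·7 = 28 | 4·0+3·5+6·2+1·1 = 28
L: 4·2 = 8 | 4·1+3·0+6·0+1·4 = 8
A: 4·4 = 16 | 4·0+3·1+6·2+1·1 = 16
J: 4·6 = 24 | 4·2+3·3+6·0+1·7 = 24
gcd(4,4,3,6,1) = 1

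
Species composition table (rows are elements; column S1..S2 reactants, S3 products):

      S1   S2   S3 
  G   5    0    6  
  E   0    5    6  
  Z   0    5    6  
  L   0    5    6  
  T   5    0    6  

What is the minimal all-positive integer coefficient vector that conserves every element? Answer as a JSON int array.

G: 6·5+6·0 = 30 | 5·6 = 30
E: 6·0+6·5 = 30 | 5·6 = 30
Z: 6·0+6·5 = 30 | 5·6 = 30
L: 6·0+6·5 = 30 | 5·6 = 30
T: 6·5+6·0 = 30 | 5·6 = 30
gcd(6,6,5) = 1

Coefficients: [6, 6, 5]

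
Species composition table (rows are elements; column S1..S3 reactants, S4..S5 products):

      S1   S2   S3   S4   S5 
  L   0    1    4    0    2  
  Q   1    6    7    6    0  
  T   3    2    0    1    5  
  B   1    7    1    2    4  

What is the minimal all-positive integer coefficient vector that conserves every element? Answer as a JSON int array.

Coefficients: [5, 2, 1, 4, 3]

L: 5·0+2·1+1·4 = 6 | 4·0+3·2 = 6
Q: 5·1+2·6+1·7 = 24 | 4·6+3·0 = 24
T: 5·3+2·2+1·0 = 19 | 4·1+3·5 = 19
B: 5·1+2·7+1·1 = 20 | 4·2+3·4 = 20
gcd(5,2,1,4,3) = 1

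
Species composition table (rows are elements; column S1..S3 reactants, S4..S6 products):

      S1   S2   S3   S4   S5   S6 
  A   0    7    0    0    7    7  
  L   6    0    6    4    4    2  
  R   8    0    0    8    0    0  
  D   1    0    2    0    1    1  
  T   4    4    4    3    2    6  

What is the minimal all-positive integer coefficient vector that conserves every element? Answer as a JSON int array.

Coefficients: [4, 6, 1, 4, 1, 5]

A: 4·0+6·7+1·0 = 42 | 4·0+1·7+5·7 = 42
L: 4·6+6·0+1·6 = 30 | 4·4+1·4+5·2 = 30
R: 4·8+6·0+1·0 = 32 | 4·8+1·0+5·0 = 32
D: 4·1+6·0+1·2 = 6 | 4·0+1·1+5·1 = 6
T: 4·4+6·4+1·4 = 44 | 4·3+1·2+5·6 = 44
gcd(4,6,1,4,1,5) = 1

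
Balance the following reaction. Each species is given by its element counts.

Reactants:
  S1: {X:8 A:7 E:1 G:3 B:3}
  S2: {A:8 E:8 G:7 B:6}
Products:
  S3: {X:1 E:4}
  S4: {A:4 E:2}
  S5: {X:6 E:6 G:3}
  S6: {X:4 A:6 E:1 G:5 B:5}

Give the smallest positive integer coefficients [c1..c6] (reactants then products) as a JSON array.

X: 4·8+3·0 = 32 | 2·1+4·0+1·6+6·4 = 32
A: 4·7+3·8 = 52 | 2·0+4·4+1·0+6·6 = 52
E: 4·1+3·8 = 28 | 2·4+4·2+1·6+6·1 = 28
G: 4·3+3·7 = 33 | 2·0+4·0+1·3+6·5 = 33
B: 4·3+3·6 = 30 | 2·0+4·0+1·0+6·5 = 30
gcd(4,3,2,4,1,6) = 1

Coefficients: [4, 3, 2, 4, 1, 6]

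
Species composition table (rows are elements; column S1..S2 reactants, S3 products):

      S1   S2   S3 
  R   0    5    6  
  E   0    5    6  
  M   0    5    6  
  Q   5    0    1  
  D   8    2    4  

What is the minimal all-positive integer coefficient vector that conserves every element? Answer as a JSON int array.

Coefficients: [1, 6, 5]

R: 1·0+6·5 = 30 | 5·6 = 30
E: 1·0+6·5 = 30 | 5·6 = 30
M: 1·0+6·5 = 30 | 5·6 = 30
Q: 1·5+6·0 = 5 | 5·1 = 5
D: 1·8+6·2 = 20 | 5·4 = 20
gcd(1,6,5) = 1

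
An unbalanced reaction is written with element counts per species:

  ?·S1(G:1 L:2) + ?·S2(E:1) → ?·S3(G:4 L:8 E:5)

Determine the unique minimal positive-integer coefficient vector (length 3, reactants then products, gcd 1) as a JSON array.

G: 4·1+5·0 = 4 | 1·4 = 4
L: 4·2+5·0 = 8 | 1·8 = 8
E: 4·0+5·1 = 5 | 1·5 = 5
gcd(4,5,1) = 1

Coefficients: [4, 5, 1]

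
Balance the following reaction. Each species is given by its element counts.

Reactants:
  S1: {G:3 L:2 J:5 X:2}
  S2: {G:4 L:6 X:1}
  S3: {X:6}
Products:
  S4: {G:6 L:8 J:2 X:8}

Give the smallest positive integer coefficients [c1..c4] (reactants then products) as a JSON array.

Coefficients: [2, 6, 5, 5]

G: 2·3+6·4+5·0 = 30 | 5·6 = 30
L: 2·2+6·6+5·0 = 40 | 5·8 = 40
J: 2·5+6·0+5·0 = 10 | 5·2 = 10
X: 2·2+6·1+5·6 = 40 | 5·8 = 40
gcd(2,6,5,5) = 1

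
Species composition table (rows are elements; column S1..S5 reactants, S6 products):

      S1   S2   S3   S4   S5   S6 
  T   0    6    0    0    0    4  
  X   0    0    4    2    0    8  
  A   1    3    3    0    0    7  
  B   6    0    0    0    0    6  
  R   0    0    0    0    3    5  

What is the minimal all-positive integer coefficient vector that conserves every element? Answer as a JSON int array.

T: 3·0+2·6+4·0+4·0+5·0 = 12 | 3·4 = 12
X: 3·0+2·0+4·4+4·2+5·0 = 24 | 3·8 = 24
A: 3·1+2·3+4·3+4·0+5·0 = 21 | 3·7 = 21
B: 3·6+2·0+4·0+4·0+5·0 = 18 | 3·6 = 18
R: 3·0+2·0+4·0+4·0+5·3 = 15 | 3·5 = 15
gcd(3,2,4,4,5,3) = 1

Coefficients: [3, 2, 4, 4, 5, 3]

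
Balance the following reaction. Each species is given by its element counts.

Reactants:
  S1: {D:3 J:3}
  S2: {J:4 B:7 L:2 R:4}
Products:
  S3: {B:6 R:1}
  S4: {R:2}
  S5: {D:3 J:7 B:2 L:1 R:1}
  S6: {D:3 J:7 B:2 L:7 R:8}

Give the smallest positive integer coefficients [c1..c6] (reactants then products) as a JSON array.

Coefficients: [6, 6, 5, 3, 5, 1]

D: 6·3+6·0 = 18 | 5·0+3·0+5·3+1·3 = 18
J: 6·3+6·4 = 42 | 5·0+3·0+5·7+1·7 = 42
B: 6·0+6·7 = 42 | 5·6+3·0+5·2+1·2 = 42
L: 6·0+6·2 = 12 | 5·0+3·0+5·1+1·7 = 12
R: 6·0+6·4 = 24 | 5·1+3·2+5·1+1·8 = 24
gcd(6,6,5,3,5,1) = 1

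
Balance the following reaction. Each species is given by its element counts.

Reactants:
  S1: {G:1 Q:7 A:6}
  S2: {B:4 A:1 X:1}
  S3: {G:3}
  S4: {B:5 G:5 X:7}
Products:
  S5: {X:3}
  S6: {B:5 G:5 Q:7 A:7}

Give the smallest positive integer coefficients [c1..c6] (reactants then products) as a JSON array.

Coefficients: [5, 5, 5, 1, 4, 5]

B: 5·0+5·4+5·0+1·5 = 25 | 4·0+5·5 = 25
G: 5·1+5·0+5·3+1·5 = 25 | 4·0+5·5 = 25
Q: 5·7+5·0+5·0+1·0 = 35 | 4·0+5·7 = 35
A: 5·6+5·1+5·0+1·0 = 35 | 4·0+5·7 = 35
X: 5·0+5·1+5·0+1·7 = 12 | 4·3+5·0 = 12
gcd(5,5,5,1,4,5) = 1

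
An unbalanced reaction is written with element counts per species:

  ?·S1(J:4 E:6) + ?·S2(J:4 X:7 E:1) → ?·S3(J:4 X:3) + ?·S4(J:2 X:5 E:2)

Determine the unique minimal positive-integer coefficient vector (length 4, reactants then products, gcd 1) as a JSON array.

J: 1·4+6·4 = 28 | 4·4+6·2 = 28
X: 1·0+6·7 = 42 | 4·3+6·5 = 42
E: 1·6+6·1 = 12 | 4·0+6·2 = 12
gcd(1,6,4,6) = 1

Coefficients: [1, 6, 4, 6]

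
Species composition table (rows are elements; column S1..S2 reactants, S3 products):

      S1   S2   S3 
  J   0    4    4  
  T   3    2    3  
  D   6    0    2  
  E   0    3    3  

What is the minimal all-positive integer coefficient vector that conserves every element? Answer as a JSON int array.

Coefficients: [1, 3, 3]

J: 1·0+3·4 = 12 | 3·4 = 12
T: 1·3+3·2 = 9 | 3·3 = 9
D: 1·6+3·0 = 6 | 3·2 = 6
E: 1·0+3·3 = 9 | 3·3 = 9
gcd(1,3,3) = 1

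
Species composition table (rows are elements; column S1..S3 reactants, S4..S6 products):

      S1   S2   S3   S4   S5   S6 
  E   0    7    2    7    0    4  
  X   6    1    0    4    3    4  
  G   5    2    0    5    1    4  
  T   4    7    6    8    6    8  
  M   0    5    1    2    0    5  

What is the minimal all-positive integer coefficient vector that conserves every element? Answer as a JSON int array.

Coefficients: [6, 6, 3, 4, 2, 5]

E: 6·0+6·7+3·2 = 48 | 4·7+2·0+5·4 = 48
X: 6·6+6·1+3·0 = 42 | 4·4+2·3+5·4 = 42
G: 6·5+6·2+3·0 = 42 | 4·5+2·1+5·4 = 42
T: 6·4+6·7+3·6 = 84 | 4·8+2·6+5·8 = 84
M: 6·0+6·5+3·1 = 33 | 4·2+2·0+5·5 = 33
gcd(6,6,3,4,2,5) = 1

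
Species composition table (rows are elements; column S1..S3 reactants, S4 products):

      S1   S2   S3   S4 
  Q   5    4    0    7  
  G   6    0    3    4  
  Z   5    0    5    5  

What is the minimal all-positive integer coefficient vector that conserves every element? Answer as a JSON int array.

Coefficients: [1, 4, 2, 3]

Q: 1·5+4·4+2·0 = 21 | 3·7 = 21
G: 1·6+4·0+2·3 = 12 | 3·4 = 12
Z: 1·5+4·0+2·5 = 15 | 3·5 = 15
gcd(1,4,2,3) = 1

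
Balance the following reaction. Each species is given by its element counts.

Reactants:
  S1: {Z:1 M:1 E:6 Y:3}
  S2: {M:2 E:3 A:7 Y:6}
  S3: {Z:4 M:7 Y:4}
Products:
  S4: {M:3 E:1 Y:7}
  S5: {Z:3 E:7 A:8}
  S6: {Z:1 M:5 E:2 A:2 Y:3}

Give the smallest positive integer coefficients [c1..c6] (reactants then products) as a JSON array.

Z: 3·1+4·0+2·4 = 11 | 5·0+3·3+2·1 = 11
M: 3·1+4·2+2·7 = 25 | 5·3+3·0+2·5 = 25
E: 3·6+4·3+2·0 = 30 | 5·1+3·7+2·2 = 30
A: 3·0+4·7+2·0 = 28 | 5·0+3·8+2·2 = 28
Y: 3·3+4·6+2·4 = 41 | 5·7+3·0+2·3 = 41
gcd(3,4,2,5,3,2) = 1

Coefficients: [3, 4, 2, 5, 3, 2]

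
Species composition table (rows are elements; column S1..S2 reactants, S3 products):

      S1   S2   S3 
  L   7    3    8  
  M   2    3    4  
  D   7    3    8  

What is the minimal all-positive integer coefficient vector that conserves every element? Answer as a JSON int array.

Coefficients: [4, 4, 5]

L: 4·7+4·3 = 40 | 5·8 = 40
M: 4·2+4·3 = 20 | 5·4 = 20
D: 4·7+4·3 = 40 | 5·8 = 40
gcd(4,4,5) = 1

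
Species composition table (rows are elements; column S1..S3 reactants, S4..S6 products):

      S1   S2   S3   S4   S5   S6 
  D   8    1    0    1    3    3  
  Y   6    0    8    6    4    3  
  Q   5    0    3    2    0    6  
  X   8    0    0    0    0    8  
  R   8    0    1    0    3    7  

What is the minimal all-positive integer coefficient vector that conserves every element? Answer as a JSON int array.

Coefficients: [2, 1, 4, 5, 2, 2]

D: 2·8+1·1+4·0 = 17 | 5·1+2·3+2·3 = 17
Y: 2·6+1·0+4·8 = 44 | 5·6+2·4+2·3 = 44
Q: 2·5+1·0+4·3 = 22 | 5·2+2·0+2·6 = 22
X: 2·8+1·0+4·0 = 16 | 5·0+2·0+2·8 = 16
R: 2·8+1·0+4·1 = 20 | 5·0+2·3+2·7 = 20
gcd(2,1,4,5,2,2) = 1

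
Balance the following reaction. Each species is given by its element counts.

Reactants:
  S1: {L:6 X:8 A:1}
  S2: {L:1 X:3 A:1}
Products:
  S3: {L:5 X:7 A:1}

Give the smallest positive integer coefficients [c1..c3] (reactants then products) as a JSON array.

Coefficients: [4, 1, 5]

L: 4·6+1·1 = 25 | 5·5 = 25
X: 4·8+1·3 = 35 | 5·7 = 35
A: 4·1+1·1 = 5 | 5·1 = 5
gcd(4,1,5) = 1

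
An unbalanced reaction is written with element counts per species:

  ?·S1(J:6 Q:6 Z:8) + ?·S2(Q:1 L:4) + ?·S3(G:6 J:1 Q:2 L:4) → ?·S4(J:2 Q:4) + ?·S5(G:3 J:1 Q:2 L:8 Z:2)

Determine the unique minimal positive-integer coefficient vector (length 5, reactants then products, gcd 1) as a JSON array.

Coefficients: [1, 6, 2, 2, 4]

G: 1·0+6·0+2·6 = 12 | 2·0+4·3 = 12
J: 1·6+6·0+2·1 = 8 | 2·2+4·1 = 8
Q: 1·6+6·1+2·2 = 16 | 2·4+4·2 = 16
L: 1·0+6·4+2·4 = 32 | 2·0+4·8 = 32
Z: 1·8+6·0+2·0 = 8 | 2·0+4·2 = 8
gcd(1,6,2,2,4) = 1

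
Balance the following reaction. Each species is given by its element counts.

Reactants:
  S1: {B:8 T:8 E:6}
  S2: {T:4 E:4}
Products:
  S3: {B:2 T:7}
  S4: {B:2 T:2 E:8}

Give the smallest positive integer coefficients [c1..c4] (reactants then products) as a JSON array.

Coefficients: [2, 5, 4, 4]

B: 2·8+5·0 = 16 | 4·2+4·2 = 16
T: 2·8+5·4 = 36 | 4·7+4·2 = 36
E: 2·6+5·4 = 32 | 4·0+4·8 = 32
gcd(2,5,4,4) = 1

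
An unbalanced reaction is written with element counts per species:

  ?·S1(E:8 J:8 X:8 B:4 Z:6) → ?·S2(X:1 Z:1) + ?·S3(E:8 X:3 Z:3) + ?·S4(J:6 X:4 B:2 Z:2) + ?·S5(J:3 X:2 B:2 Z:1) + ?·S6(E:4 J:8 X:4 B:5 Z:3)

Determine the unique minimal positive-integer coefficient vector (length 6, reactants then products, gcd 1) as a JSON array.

E: 5·8 = 40 | 4·0+4·8+3·0+2·0+2·4 = 40
J: 5·8 = 40 | 4·0+4·0+3·6+2·3+2·8 = 40
X: 5·8 = 40 | 4·1+4·3+3·4+2·2+2·4 = 40
B: 5·4 = 20 | 4·0+4·0+3·2+2·2+2·5 = 20
Z: 5·6 = 30 | 4·1+4·3+3·2+2·1+2·3 = 30
gcd(5,4,4,3,2,2) = 1

Coefficients: [5, 4, 4, 3, 2, 2]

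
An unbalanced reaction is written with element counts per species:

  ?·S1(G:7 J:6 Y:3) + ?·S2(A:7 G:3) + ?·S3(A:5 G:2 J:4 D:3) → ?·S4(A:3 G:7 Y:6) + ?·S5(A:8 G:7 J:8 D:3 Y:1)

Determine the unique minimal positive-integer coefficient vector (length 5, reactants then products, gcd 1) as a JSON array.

Coefficients: [4, 3, 6, 1, 6]

A: 4·0+3·7+6·5 = 51 | 1·3+6·8 = 51
G: 4·7+3·3+6·2 = 49 | 1·7+6·7 = 49
J: 4·6+3·0+6·4 = 48 | 1·0+6·8 = 48
D: 4·0+3·0+6·3 = 18 | 1·0+6·3 = 18
Y: 4·3+3·0+6·0 = 12 | 1·6+6·1 = 12
gcd(4,3,6,1,6) = 1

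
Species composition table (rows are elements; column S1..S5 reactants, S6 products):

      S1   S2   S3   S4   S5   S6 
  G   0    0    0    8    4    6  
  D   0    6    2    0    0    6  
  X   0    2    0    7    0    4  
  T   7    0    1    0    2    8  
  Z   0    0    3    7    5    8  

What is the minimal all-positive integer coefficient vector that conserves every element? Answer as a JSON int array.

G: 5·0+5·0+3·0+2·8+5·4 = 36 | 6·6 = 36
D: 5·0+5·6+3·2+2·0+5·0 = 36 | 6·6 = 36
X: 5·0+5·2+3·0+2·7+5·0 = 24 | 6·4 = 24
T: 5·7+5·0+3·1+2·0+5·2 = 48 | 6·8 = 48
Z: 5·0+5·0+3·3+2·7+5·5 = 48 | 6·8 = 48
gcd(5,5,3,2,5,6) = 1

Coefficients: [5, 5, 3, 2, 5, 6]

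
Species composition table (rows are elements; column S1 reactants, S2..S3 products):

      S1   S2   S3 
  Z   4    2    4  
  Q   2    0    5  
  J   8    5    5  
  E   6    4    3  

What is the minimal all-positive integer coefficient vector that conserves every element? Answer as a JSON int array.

Coefficients: [5, 6, 2]

Z: 5·4 = 20 | 6·2+2·4 = 20
Q: 5·2 = 10 | 6·0+2·5 = 10
J: 5·8 = 40 | 6·5+2·5 = 40
E: 5·6 = 30 | 6·4+2·3 = 30
gcd(5,6,2) = 1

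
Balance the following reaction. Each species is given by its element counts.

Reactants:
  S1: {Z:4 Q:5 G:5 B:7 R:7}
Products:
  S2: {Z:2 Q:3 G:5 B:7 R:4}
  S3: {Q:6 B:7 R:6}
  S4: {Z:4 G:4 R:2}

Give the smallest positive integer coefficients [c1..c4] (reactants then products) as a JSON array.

Coefficients: [6, 2, 4, 5]

Z: 6·4 = 24 | 2·2+4·0+5·4 = 24
Q: 6·5 = 30 | 2·3+4·6+5·0 = 30
G: 6·5 = 30 | 2·5+4·0+5·4 = 30
B: 6·7 = 42 | 2·7+4·7+5·0 = 42
R: 6·7 = 42 | 2·4+4·6+5·2 = 42
gcd(6,2,4,5) = 1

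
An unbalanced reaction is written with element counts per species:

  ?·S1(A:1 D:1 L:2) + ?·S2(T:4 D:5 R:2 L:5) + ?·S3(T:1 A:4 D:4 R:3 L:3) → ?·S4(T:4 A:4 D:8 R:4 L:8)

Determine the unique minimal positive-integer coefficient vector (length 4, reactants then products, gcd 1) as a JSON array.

T: 4·0+4·4+4·1 = 20 | 5·4 = 20
A: 4·1+4·0+4·4 = 20 | 5·4 = 20
D: 4·1+4·5+4·4 = 40 | 5·8 = 40
R: 4·0+4·2+4·3 = 20 | 5·4 = 20
L: 4·2+4·5+4·3 = 40 | 5·8 = 40
gcd(4,4,4,5) = 1

Coefficients: [4, 4, 4, 5]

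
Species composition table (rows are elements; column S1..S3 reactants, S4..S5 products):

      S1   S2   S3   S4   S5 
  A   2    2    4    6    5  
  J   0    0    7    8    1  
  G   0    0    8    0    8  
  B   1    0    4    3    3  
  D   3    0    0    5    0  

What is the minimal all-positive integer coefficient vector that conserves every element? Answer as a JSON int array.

A: 5·2+6·2+4·4 = 38 | 3·6+4·5 = 38
J: 5·0+6·0+4·7 = 28 | 3·8+4·1 = 28
G: 5·0+6·0+4·8 = 32 | 3·0+4·8 = 32
B: 5·1+6·0+4·4 = 21 | 3·3+4·3 = 21
D: 5·3+6·0+4·0 = 15 | 3·5+4·0 = 15
gcd(5,6,4,3,4) = 1

Coefficients: [5, 6, 4, 3, 4]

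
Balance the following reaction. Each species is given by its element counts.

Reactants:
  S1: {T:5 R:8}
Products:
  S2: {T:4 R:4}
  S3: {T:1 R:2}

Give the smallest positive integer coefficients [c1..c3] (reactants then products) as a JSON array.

T: 2·5 = 10 | 1·4+6·1 = 10
R: 2·8 = 16 | 1·4+6·2 = 16
gcd(2,1,6) = 1

Coefficients: [2, 1, 6]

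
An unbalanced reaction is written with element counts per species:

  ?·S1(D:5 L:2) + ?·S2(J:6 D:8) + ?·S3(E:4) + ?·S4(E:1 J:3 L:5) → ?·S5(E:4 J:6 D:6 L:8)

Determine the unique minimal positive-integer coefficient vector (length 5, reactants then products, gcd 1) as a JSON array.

E: 2·0+1·0+2·4+4·1 = 12 | 3·4 = 12
J: 2·0+1·6+2·0+4·3 = 18 | 3·6 = 18
D: 2·5+1·8+2·0+4·0 = 18 | 3·6 = 18
L: 2·2+1·0+2·0+4·5 = 24 | 3·8 = 24
gcd(2,1,2,4,3) = 1

Coefficients: [2, 1, 2, 4, 3]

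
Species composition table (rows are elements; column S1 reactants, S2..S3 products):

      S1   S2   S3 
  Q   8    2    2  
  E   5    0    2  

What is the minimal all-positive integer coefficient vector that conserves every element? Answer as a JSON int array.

Q: 2·8 = 16 | 3·2+5·2 = 16
E: 2·5 = 10 | 3·0+5·2 = 10
gcd(2,3,5) = 1

Coefficients: [2, 3, 5]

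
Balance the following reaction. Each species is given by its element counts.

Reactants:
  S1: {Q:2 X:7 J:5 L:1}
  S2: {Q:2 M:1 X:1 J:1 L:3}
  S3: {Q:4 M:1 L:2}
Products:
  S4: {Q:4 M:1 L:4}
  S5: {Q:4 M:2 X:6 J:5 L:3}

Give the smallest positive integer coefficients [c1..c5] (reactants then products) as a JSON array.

Coefficients: [1, 5, 3, 4, 2]

Q: 1·2+5·2+3·4 = 24 | 4·4+2·4 = 24
M: 1·0+5·1+3·1 = 8 | 4·1+2·2 = 8
X: 1·7+5·1+3·0 = 12 | 4·0+2·6 = 12
J: 1·5+5·1+3·0 = 10 | 4·0+2·5 = 10
L: 1·1+5·3+3·2 = 22 | 4·4+2·3 = 22
gcd(1,5,3,4,2) = 1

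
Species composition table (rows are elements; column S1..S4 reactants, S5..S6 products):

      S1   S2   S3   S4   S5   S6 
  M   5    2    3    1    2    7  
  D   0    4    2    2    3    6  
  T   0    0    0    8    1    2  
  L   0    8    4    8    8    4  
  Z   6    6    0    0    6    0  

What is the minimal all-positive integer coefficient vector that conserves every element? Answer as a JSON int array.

M: 1·5+5·2+1·3+1·1 = 19 | 6·2+1·7 = 19
D: 1·0+5·4+1·2+1·2 = 24 | 6·3+1·6 = 24
T: 1·0+5·0+1·0+1·8 = 8 | 6·1+1·2 = 8
L: 1·0+5·8+1·4+1·8 = 52 | 6·8+1·4 = 52
Z: 1·6+5·6+1·0+1·0 = 36 | 6·6+1·0 = 36
gcd(1,5,1,1,6,1) = 1

Coefficients: [1, 5, 1, 1, 6, 1]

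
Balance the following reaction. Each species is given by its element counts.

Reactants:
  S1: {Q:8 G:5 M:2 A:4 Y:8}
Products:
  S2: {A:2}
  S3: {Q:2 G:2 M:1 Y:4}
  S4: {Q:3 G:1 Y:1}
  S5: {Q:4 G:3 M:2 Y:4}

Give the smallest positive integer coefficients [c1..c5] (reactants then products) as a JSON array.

Coefficients: [3, 6, 4, 4, 1]

Q: 3·8 = 24 | 6·0+4·2+4·3+1·4 = 24
G: 3·5 = 15 | 6·0+4·2+4·1+1·3 = 15
M: 3·2 = 6 | 6·0+4·1+4·0+1·2 = 6
A: 3·4 = 12 | 6·2+4·0+4·0+1·0 = 12
Y: 3·8 = 24 | 6·0+4·4+4·1+1·4 = 24
gcd(3,6,4,4,1) = 1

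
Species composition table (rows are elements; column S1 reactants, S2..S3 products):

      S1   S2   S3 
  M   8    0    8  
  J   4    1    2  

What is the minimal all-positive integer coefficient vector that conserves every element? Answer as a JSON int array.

M: 1·8 = 8 | 2·0+1·8 = 8
J: 1·4 = 4 | 2·1+1·2 = 4
gcd(1,2,1) = 1

Coefficients: [1, 2, 1]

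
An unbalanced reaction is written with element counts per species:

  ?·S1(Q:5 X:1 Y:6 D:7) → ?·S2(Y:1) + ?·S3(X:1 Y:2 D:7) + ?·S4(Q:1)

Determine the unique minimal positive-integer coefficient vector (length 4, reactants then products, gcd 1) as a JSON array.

Q: 1·5 = 5 | 4·0+1·0+5·1 = 5
X: 1·1 = 1 | 4·0+1·1+5·0 = 1
Y: 1·6 = 6 | 4·1+1·2+5·0 = 6
D: 1·7 = 7 | 4·0+1·7+5·0 = 7
gcd(1,4,1,5) = 1

Coefficients: [1, 4, 1, 5]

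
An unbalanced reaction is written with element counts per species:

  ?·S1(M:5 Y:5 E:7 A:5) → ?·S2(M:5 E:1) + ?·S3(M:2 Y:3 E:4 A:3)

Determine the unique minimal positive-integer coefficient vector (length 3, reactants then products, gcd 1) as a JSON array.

M: 3·5 = 15 | 1·5+5·2 = 15
Y: 3·5 = 15 | 1·0+5·3 = 15
E: 3·7 = 21 | 1·1+5·4 = 21
A: 3·5 = 15 | 1·0+5·3 = 15
gcd(3,1,5) = 1

Coefficients: [3, 1, 5]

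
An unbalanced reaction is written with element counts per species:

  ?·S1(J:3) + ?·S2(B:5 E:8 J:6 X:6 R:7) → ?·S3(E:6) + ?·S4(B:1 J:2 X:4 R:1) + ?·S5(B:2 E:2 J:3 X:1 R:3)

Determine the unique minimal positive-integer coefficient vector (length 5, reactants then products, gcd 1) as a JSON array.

Coefficients: [2, 3, 2, 3, 6]

B: 2·0+3·5 = 15 | 2·0+3·1+6·2 = 15
E: 2·0+3·8 = 24 | 2·6+3·0+6·2 = 24
J: 2·3+3·6 = 24 | 2·0+3·2+6·3 = 24
X: 2·0+3·6 = 18 | 2·0+3·4+6·1 = 18
R: 2·0+3·7 = 21 | 2·0+3·1+6·3 = 21
gcd(2,3,2,3,6) = 1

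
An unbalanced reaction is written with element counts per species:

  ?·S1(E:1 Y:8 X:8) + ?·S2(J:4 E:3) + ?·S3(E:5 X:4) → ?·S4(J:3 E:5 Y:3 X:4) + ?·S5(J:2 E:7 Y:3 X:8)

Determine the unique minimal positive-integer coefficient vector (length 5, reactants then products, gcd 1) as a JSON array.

Coefficients: [3, 5, 6, 4, 4]

J: 3·0+5·4+6·0 = 20 | 4·3+4·2 = 20
E: 3·1+5·3+6·5 = 48 | 4·5+4·7 = 48
Y: 3·8+5·0+6·0 = 24 | 4·3+4·3 = 24
X: 3·8+5·0+6·4 = 48 | 4·4+4·8 = 48
gcd(3,5,6,4,4) = 1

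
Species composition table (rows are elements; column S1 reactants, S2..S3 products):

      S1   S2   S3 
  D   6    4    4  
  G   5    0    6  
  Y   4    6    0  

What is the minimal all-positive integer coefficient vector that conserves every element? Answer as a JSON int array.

Coefficients: [6, 4, 5]

D: 6·6 = 36 | 4·4+5·4 = 36
G: 6·5 = 30 | 4·0+5·6 = 30
Y: 6·4 = 24 | 4·6+5·0 = 24
gcd(6,4,5) = 1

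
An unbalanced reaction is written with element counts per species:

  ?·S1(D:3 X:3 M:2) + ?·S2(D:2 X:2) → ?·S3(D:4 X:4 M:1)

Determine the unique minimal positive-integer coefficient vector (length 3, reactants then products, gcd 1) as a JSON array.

D: 2·3+5·2 = 16 | 4·4 = 16
X: 2·3+5·2 = 16 | 4·4 = 16
M: 2·2+5·0 = 4 | 4·1 = 4
gcd(2,5,4) = 1

Coefficients: [2, 5, 4]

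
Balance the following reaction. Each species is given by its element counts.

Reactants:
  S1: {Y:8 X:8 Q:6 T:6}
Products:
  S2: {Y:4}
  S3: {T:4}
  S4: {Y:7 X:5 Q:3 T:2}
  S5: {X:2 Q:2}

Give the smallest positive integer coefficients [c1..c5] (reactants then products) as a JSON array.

Coefficients: [4, 1, 4, 4, 6]

Y: 4·8 = 32 | 1·4+4·0+4·7+6·0 = 32
X: 4·8 = 32 | 1·0+4·0+4·5+6·2 = 32
Q: 4·6 = 24 | 1·0+4·0+4·3+6·2 = 24
T: 4·6 = 24 | 1·0+4·4+4·2+6·0 = 24
gcd(4,1,4,4,6) = 1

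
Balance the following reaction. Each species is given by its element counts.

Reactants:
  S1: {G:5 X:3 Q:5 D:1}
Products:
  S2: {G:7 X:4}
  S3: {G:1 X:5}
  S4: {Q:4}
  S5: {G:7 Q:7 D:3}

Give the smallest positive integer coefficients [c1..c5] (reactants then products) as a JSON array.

Coefficients: [3, 1, 1, 2, 1]

G: 3·5 = 15 | 1·7+1·1+2·0+1·7 = 15
X: 3·3 = 9 | 1·4+1·5+2·0+1·0 = 9
Q: 3·5 = 15 | 1·0+1·0+2·4+1·7 = 15
D: 3·1 = 3 | 1·0+1·0+2·0+1·3 = 3
gcd(3,1,1,2,1) = 1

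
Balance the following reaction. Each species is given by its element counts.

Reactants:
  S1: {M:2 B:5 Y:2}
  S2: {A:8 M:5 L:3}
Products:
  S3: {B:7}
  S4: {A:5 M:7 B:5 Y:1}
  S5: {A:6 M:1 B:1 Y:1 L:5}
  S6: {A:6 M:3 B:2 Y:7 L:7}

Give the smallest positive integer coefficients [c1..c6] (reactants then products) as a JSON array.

Coefficients: [6, 4, 1, 4, 1, 1]

A: 6·0+4·8 = 32 | 1·0+4·5+1·6+1·6 = 32
M: 6·2+4·5 = 32 | 1·0+4·7+1·1+1·3 = 32
B: 6·5+4·0 = 30 | 1·7+4·5+1·1+1·2 = 30
Y: 6·2+4·0 = 12 | 1·0+4·1+1·1+1·7 = 12
L: 6·0+4·3 = 12 | 1·0+4·0+1·5+1·7 = 12
gcd(6,4,1,4,1,1) = 1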